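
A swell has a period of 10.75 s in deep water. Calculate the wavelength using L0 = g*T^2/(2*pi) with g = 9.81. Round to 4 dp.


L0 = g * T^2 / (2 * pi)
L0 = 9.81 * 10.75^2 / (2 * pi)
L0 = 9.81 * 115.5625 / 6.28319
L0 = 1133.6681 / 6.28319
L0 = 180.4289 m

180.4289


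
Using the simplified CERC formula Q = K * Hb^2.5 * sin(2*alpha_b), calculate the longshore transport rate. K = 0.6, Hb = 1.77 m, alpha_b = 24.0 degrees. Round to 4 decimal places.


Q = K * Hb^2.5 * sin(2 * alpha_b)
Hb^2.5 = 1.77^2.5 = 4.168052
sin(2 * 24.0) = sin(48.0) = 0.743145
Q = 0.6 * 4.168052 * 0.743145
Q = 1.8585 m^3/s

1.8585


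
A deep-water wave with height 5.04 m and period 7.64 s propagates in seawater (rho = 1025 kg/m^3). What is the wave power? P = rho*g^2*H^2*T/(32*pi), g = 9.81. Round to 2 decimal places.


P = rho * g^2 * H^2 * T / (32 * pi)
P = 1025 * 9.81^2 * 5.04^2 * 7.64 / (32 * pi)
P = 1025 * 96.2361 * 25.4016 * 7.64 / 100.53096
P = 190421.71 W/m

190421.71


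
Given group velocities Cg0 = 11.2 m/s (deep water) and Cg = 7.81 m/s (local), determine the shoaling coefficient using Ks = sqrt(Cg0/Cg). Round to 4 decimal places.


Ks = sqrt(Cg0 / Cg)
Ks = sqrt(11.2 / 7.81)
Ks = sqrt(1.4341)
Ks = 1.1975

1.1975


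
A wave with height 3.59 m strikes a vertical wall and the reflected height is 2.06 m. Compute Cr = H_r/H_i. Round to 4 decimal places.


Cr = H_r / H_i
Cr = 2.06 / 3.59
Cr = 0.5738

0.5738


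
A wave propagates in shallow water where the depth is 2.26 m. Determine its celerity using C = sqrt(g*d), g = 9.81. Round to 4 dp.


Using the shallow-water approximation:
C = sqrt(g * d) = sqrt(9.81 * 2.26)
C = sqrt(22.1706)
C = 4.7086 m/s

4.7086


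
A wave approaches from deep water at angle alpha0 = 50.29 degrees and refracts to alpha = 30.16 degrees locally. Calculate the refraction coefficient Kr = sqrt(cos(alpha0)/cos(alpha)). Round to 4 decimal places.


Kr = sqrt(cos(alpha0) / cos(alpha))
cos(50.29) = 0.638902
cos(30.16) = 0.864626
Kr = sqrt(0.638902 / 0.864626)
Kr = sqrt(0.738935)
Kr = 0.8596

0.8596


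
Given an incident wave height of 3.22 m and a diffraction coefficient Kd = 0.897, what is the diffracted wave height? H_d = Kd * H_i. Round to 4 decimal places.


H_d = Kd * H_i
H_d = 0.897 * 3.22
H_d = 2.8883 m

2.8883


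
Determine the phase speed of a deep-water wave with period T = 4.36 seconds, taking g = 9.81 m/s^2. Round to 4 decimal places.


We use the deep-water celerity formula:
C = g * T / (2 * pi)
C = 9.81 * 4.36 / (2 * 3.14159...)
C = 42.771600 / 6.283185
C = 6.8073 m/s

6.8073


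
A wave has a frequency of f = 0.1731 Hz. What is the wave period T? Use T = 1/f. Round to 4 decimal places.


T = 1 / f
T = 1 / 0.1731
T = 5.7770 s

5.7770


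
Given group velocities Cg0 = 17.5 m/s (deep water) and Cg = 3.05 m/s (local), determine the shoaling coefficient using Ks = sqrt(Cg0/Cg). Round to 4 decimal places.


Ks = sqrt(Cg0 / Cg)
Ks = sqrt(17.5 / 3.05)
Ks = sqrt(5.7377)
Ks = 2.3954

2.3954


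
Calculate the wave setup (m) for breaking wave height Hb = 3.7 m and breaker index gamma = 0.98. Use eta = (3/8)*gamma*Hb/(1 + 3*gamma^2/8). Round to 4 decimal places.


eta = (3/8) * gamma * Hb / (1 + 3*gamma^2/8)
Numerator = (3/8) * 0.98 * 3.7 = 1.359750
Denominator = 1 + 3*0.98^2/8 = 1 + 0.360150 = 1.360150
eta = 1.359750 / 1.360150
eta = 0.9997 m

0.9997


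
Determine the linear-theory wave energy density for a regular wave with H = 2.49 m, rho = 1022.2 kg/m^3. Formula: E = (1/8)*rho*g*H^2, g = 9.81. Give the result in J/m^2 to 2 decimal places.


E = (1/8) * rho * g * H^2
E = (1/8) * 1022.2 * 9.81 * 2.49^2
E = 0.125 * 1022.2 * 9.81 * 6.2001
E = 7771.66 J/m^2

7771.66


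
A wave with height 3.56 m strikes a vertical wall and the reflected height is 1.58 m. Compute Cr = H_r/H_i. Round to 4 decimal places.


Cr = H_r / H_i
Cr = 1.58 / 3.56
Cr = 0.4438

0.4438


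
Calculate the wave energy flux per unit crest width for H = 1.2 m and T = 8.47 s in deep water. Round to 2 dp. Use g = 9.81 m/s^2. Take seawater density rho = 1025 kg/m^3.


P = rho * g^2 * H^2 * T / (32 * pi)
P = 1025 * 9.81^2 * 1.2^2 * 8.47 / (32 * pi)
P = 1025 * 96.2361 * 1.4400 * 8.47 / 100.53096
P = 11967.62 W/m

11967.62


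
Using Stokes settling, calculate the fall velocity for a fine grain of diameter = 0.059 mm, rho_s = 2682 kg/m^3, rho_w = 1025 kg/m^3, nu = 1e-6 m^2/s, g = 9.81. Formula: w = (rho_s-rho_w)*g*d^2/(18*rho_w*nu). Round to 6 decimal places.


w = (rho_s - rho_w) * g * d^2 / (18 * rho_w * nu)
d = 0.059 mm = 0.000059 m
rho_s - rho_w = 2682 - 1025 = 1657
Numerator = 1657 * 9.81 * (0.000059)^2 = 0.000056584247
Denominator = 18 * 1025 * 1e-6 = 0.018450
w = 0.003067 m/s

0.003067


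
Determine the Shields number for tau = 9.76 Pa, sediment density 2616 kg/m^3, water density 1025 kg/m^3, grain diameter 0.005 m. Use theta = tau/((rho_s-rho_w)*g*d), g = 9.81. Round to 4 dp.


theta = tau / ((rho_s - rho_w) * g * d)
rho_s - rho_w = 2616 - 1025 = 1591
Denominator = 1591 * 9.81 * 0.005 = 78.038550
theta = 9.76 / 78.038550
theta = 0.1251

0.1251


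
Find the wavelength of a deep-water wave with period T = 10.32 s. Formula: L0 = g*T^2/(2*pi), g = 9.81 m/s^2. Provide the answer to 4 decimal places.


L0 = g * T^2 / (2 * pi)
L0 = 9.81 * 10.32^2 / (2 * pi)
L0 = 9.81 * 106.5024 / 6.28319
L0 = 1044.7885 / 6.28319
L0 = 166.2833 m

166.2833


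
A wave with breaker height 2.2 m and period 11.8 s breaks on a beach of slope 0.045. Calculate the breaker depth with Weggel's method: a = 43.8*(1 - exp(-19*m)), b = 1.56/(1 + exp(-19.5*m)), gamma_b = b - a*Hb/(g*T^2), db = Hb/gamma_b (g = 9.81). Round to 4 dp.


a = 43.8 * (1 - exp(-19 * m))
exp(-19 * 0.045) = exp(-0.8550) = 0.425283
a = 43.8 * (1 - 0.425283) = 25.172596
b = 1.56 / (1 + exp(-19.5 * m))
exp(-19.5 * 0.045) = exp(-0.8775) = 0.415821
b = 1.56 / (1 + 0.415821) = 1.101834
Hb / (g * T^2) = 2.2 / (9.81 * 11.8^2) = 2.2 / 1365.9444 = 0.00161061
gamma_b = b - a * Hb/(g*T^2) = 1.101834 - 25.172596 * 0.00161061 = 1.061291
db = Hb / gamma_b = 2.2 / 1.061291
db = 2.0729 m

2.0729


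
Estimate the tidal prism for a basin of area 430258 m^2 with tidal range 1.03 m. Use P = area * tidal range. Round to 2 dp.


Tidal prism = Area * Tidal range
P = 430258 * 1.03
P = 443165.74 m^3

443165.74


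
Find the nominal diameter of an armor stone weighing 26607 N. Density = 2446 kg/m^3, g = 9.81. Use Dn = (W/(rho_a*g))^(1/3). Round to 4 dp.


V = W / (rho_a * g)
V = 26607 / (2446 * 9.81)
V = 26607 / 23995.26
V = 1.108844 m^3
Dn = V^(1/3) = 1.108844^(1/3)
Dn = 1.0350 m

1.0350


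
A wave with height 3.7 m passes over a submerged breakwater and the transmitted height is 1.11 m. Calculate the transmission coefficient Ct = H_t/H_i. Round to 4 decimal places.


Ct = H_t / H_i
Ct = 1.11 / 3.7
Ct = 0.3000

0.3000


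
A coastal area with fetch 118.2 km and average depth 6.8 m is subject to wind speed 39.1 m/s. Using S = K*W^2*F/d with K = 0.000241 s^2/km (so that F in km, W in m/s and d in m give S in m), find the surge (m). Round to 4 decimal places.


S = K * W^2 * F / d
W^2 = 39.1^2 = 1528.81
S = 0.000241 * 1528.81 * 118.2 / 6.8
Numerator = 0.000241 * 1528.81 * 118.2 = 43.549987
S = 43.549987 / 6.8 = 6.4044 m

6.4044


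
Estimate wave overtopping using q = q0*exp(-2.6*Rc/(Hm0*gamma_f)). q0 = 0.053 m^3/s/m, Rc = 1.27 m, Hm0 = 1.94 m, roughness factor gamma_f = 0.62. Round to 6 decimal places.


q = q0 * exp(-2.6 * Rc / (Hm0 * gamma_f))
Exponent = -2.6 * 1.27 / (1.94 * 0.62)
= -2.6 * 1.27 / 1.2028
= -2.745261
exp(-2.745261) = 0.064232
q = 0.053 * 0.064232
q = 0.003404 m^3/s/m

0.003404


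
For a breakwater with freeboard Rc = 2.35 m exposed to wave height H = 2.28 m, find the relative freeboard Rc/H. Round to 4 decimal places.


Relative freeboard = Rc / H
= 2.35 / 2.28
= 1.0307

1.0307


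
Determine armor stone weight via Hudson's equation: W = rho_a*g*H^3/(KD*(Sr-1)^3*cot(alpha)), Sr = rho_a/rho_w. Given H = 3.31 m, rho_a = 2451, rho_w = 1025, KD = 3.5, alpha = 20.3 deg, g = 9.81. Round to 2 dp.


Sr = rho_a / rho_w = 2451 / 1025 = 2.391220
(Sr - 1) = 1.391220
(Sr - 1)^3 = 2.692694
cot(20.3) = 1 / tan(20.3) = 1 / 0.369911 = 2.703351
Numerator = 2451 * 9.81 * 3.31^3 = 871959.4725
Denominator = 3.5 * 2.692694 * 2.703351 = 25.477541
W = 871959.4725 / 25.477541
W = 34224.63 N

34224.63


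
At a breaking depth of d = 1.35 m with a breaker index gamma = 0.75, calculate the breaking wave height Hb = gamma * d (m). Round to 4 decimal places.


Hb = gamma * d
Hb = 0.75 * 1.35
Hb = 1.0125 m

1.0125


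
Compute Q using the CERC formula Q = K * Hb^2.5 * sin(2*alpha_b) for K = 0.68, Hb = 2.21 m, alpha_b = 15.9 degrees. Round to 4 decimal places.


Q = K * Hb^2.5 * sin(2 * alpha_b)
Hb^2.5 = 2.21^2.5 = 7.260737
sin(2 * 15.9) = sin(31.8) = 0.526956
Q = 0.68 * 7.260737 * 0.526956
Q = 2.6017 m^3/s

2.6017


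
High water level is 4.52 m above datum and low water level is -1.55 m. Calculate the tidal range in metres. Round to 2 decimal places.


Tidal range = High water - Low water
Tidal range = 4.52 - (-1.55)
Tidal range = 6.07 m

6.07


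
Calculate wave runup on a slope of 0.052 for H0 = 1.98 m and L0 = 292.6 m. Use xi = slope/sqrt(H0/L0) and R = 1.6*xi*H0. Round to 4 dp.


xi = slope / sqrt(H0/L0)
H0/L0 = 1.98/292.6 = 0.006767
sqrt(0.006767) = 0.082261
xi = 0.052 / 0.082261 = 0.632132
R = 1.6 * xi * H0 = 1.6 * 0.632132 * 1.98
R = 2.0026 m

2.0026


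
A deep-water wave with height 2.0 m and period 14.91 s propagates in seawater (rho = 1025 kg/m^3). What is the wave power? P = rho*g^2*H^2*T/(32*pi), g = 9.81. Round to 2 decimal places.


P = rho * g^2 * H^2 * T / (32 * pi)
P = 1025 * 9.81^2 * 2.0^2 * 14.91 / (32 * pi)
P = 1025 * 96.2361 * 4.0000 * 14.91 / 100.53096
P = 58519.37 W/m

58519.37


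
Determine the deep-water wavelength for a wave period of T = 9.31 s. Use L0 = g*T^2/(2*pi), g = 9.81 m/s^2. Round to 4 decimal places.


L0 = g * T^2 / (2 * pi)
L0 = 9.81 * 9.31^2 / (2 * pi)
L0 = 9.81 * 86.6761 / 6.28319
L0 = 850.2925 / 6.28319
L0 = 135.3283 m

135.3283


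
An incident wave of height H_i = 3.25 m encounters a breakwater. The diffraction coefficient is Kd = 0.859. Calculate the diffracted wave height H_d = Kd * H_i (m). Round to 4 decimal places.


H_d = Kd * H_i
H_d = 0.859 * 3.25
H_d = 2.7918 m

2.7918


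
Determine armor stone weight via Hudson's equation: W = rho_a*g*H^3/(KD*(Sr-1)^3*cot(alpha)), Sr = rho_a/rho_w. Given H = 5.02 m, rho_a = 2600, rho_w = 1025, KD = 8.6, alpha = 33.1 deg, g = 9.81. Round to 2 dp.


Sr = rho_a / rho_w = 2600 / 1025 = 2.536585
(Sr - 1) = 1.536585
(Sr - 1)^3 = 3.628023
cot(33.1) = 1 / tan(33.1) = 1 / 0.651892 = 1.533997
Numerator = 2600 * 9.81 * 5.02^3 = 3226662.2400
Denominator = 8.6 * 3.628023 * 1.533997 = 47.862239
W = 3226662.2400 / 47.862239
W = 67415.61 N

67415.61


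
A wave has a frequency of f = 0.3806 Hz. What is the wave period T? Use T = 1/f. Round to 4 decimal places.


T = 1 / f
T = 1 / 0.3806
T = 2.6274 s

2.6274


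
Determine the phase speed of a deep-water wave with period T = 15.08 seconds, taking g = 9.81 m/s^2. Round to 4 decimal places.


We use the deep-water celerity formula:
C = g * T / (2 * pi)
C = 9.81 * 15.08 / (2 * 3.14159...)
C = 147.934800 / 6.283185
C = 23.5446 m/s

23.5446


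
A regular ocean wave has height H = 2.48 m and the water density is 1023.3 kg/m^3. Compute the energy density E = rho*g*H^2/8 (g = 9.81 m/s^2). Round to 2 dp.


E = (1/8) * rho * g * H^2
E = (1/8) * 1023.3 * 9.81 * 2.48^2
E = 0.125 * 1023.3 * 9.81 * 6.1504
E = 7717.65 J/m^2

7717.65


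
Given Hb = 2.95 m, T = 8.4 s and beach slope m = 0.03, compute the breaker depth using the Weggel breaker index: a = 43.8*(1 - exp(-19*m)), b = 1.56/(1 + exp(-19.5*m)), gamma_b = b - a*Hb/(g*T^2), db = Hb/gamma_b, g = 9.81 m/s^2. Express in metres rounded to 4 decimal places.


a = 43.8 * (1 - exp(-19 * m))
exp(-19 * 0.03) = exp(-0.5700) = 0.565525
a = 43.8 * (1 - 0.565525) = 19.029986
b = 1.56 / (1 + exp(-19.5 * m))
exp(-19.5 * 0.03) = exp(-0.5850) = 0.557106
b = 1.56 / (1 + 0.557106) = 1.001859
Hb / (g * T^2) = 2.95 / (9.81 * 8.4^2) = 2.95 / 692.1936 = 0.00426181
gamma_b = b - a * Hb/(g*T^2) = 1.001859 - 19.029986 * 0.00426181 = 0.920756
db = Hb / gamma_b = 2.95 / 0.920756
db = 3.2039 m

3.2039


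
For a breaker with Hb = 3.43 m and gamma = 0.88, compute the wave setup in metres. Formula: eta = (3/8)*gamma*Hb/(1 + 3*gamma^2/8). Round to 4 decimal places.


eta = (3/8) * gamma * Hb / (1 + 3*gamma^2/8)
Numerator = (3/8) * 0.88 * 3.43 = 1.131900
Denominator = 1 + 3*0.88^2/8 = 1 + 0.290400 = 1.290400
eta = 1.131900 / 1.290400
eta = 0.8772 m

0.8772


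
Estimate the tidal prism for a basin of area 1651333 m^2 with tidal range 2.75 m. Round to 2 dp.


Tidal prism = Area * Tidal range
P = 1651333 * 2.75
P = 4541165.75 m^3

4541165.75


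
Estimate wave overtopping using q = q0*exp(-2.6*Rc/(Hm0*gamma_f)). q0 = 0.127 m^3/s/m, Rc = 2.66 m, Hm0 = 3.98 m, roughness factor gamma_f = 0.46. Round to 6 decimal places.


q = q0 * exp(-2.6 * Rc / (Hm0 * gamma_f))
Exponent = -2.6 * 2.66 / (3.98 * 0.46)
= -2.6 * 2.66 / 1.8308
= -3.777584
exp(-3.777584) = 0.022878
q = 0.127 * 0.022878
q = 0.002905 m^3/s/m

0.002905


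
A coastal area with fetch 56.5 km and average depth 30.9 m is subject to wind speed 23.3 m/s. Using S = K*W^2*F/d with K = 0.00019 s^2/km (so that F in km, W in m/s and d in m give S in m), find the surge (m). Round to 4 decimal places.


S = K * W^2 * F / d
W^2 = 23.3^2 = 542.89
S = 0.00019 * 542.89 * 56.5 / 30.9
Numerator = 0.00019 * 542.89 * 56.5 = 5.827924
S = 5.827924 / 30.9 = 0.1886 m

0.1886


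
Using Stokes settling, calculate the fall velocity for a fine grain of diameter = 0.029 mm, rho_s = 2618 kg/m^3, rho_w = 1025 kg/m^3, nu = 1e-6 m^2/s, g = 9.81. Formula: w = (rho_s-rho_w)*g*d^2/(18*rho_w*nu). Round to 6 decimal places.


w = (rho_s - rho_w) * g * d^2 / (18 * rho_w * nu)
d = 0.029 mm = 0.000029 m
rho_s - rho_w = 2618 - 1025 = 1593
Numerator = 1593 * 9.81 * (0.000029)^2 = 0.000013142585
Denominator = 18 * 1025 * 1e-6 = 0.018450
w = 0.000712 m/s

0.000712


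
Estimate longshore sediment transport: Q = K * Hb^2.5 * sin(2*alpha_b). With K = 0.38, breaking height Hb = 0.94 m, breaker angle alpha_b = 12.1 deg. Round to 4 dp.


Q = K * Hb^2.5 * sin(2 * alpha_b)
Hb^2.5 = 0.94^2.5 = 0.856682
sin(2 * 12.1) = sin(24.2) = 0.409923
Q = 0.38 * 0.856682 * 0.409923
Q = 0.1334 m^3/s

0.1334


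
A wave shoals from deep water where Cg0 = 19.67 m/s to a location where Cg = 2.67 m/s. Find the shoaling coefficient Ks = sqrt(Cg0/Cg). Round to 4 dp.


Ks = sqrt(Cg0 / Cg)
Ks = sqrt(19.67 / 2.67)
Ks = sqrt(7.3670)
Ks = 2.7142

2.7142


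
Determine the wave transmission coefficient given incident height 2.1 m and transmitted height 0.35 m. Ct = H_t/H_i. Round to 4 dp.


Ct = H_t / H_i
Ct = 0.35 / 2.1
Ct = 0.1667

0.1667


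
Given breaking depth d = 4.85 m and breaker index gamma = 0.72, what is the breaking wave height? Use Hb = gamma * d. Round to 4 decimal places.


Hb = gamma * d
Hb = 0.72 * 4.85
Hb = 3.4920 m

3.4920


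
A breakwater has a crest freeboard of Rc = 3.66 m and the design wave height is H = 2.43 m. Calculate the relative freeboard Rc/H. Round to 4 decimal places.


Relative freeboard = Rc / H
= 3.66 / 2.43
= 1.5062

1.5062


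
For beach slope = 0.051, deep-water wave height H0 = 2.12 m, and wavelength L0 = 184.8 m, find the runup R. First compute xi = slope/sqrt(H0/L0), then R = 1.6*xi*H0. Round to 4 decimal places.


xi = slope / sqrt(H0/L0)
H0/L0 = 2.12/184.8 = 0.011472
sqrt(0.011472) = 0.107107
xi = 0.051 / 0.107107 = 0.476160
R = 1.6 * xi * H0 = 1.6 * 0.476160 * 2.12
R = 1.6151 m

1.6151


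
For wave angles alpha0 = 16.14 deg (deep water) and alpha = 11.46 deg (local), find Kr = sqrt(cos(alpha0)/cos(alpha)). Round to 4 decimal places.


Kr = sqrt(cos(alpha0) / cos(alpha))
cos(16.14) = 0.960585
cos(11.46) = 0.980064
Kr = sqrt(0.960585 / 0.980064)
Kr = sqrt(0.980125)
Kr = 0.9900

0.9900


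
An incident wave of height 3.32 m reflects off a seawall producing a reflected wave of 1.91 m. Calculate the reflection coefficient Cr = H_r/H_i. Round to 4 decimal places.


Cr = H_r / H_i
Cr = 1.91 / 3.32
Cr = 0.5753

0.5753


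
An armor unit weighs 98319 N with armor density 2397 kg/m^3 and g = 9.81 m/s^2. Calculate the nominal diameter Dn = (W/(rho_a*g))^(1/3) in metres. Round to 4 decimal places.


V = W / (rho_a * g)
V = 98319 / (2397 * 9.81)
V = 98319 / 23514.57
V = 4.181195 m^3
Dn = V^(1/3) = 4.181195^(1/3)
Dn = 1.6110 m

1.6110


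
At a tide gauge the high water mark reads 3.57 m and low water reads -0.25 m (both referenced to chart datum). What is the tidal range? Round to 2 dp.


Tidal range = High water - Low water
Tidal range = 3.57 - (-0.25)
Tidal range = 3.82 m

3.82


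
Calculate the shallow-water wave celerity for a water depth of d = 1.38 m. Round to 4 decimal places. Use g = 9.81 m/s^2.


Using the shallow-water approximation:
C = sqrt(g * d) = sqrt(9.81 * 1.38)
C = sqrt(13.5378)
C = 3.6794 m/s

3.6794


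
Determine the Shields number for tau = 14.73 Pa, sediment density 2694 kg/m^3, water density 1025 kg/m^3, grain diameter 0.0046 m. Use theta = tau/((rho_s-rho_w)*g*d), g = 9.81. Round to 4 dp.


theta = tau / ((rho_s - rho_w) * g * d)
rho_s - rho_w = 2694 - 1025 = 1669
Denominator = 1669 * 9.81 * 0.0046 = 75.315294
theta = 14.73 / 75.315294
theta = 0.1956

0.1956


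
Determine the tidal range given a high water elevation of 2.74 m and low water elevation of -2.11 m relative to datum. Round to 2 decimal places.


Tidal range = High water - Low water
Tidal range = 2.74 - (-2.11)
Tidal range = 4.85 m

4.85


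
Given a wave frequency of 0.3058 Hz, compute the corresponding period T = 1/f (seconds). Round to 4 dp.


T = 1 / f
T = 1 / 0.3058
T = 3.2701 s

3.2701


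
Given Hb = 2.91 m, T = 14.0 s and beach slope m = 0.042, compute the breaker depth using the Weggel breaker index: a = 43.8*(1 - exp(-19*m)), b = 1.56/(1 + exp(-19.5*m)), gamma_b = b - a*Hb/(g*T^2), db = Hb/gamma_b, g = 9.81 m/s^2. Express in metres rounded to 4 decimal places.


a = 43.8 * (1 - exp(-19 * m))
exp(-19 * 0.042) = exp(-0.7980) = 0.450229
a = 43.8 * (1 - 0.450229) = 24.079991
b = 1.56 / (1 + exp(-19.5 * m))
exp(-19.5 * 0.042) = exp(-0.8190) = 0.440872
b = 1.56 / (1 + 0.440872) = 1.082677
Hb / (g * T^2) = 2.91 / (9.81 * 14.0^2) = 2.91 / 1922.7600 = 0.00151345
gamma_b = b - a * Hb/(g*T^2) = 1.082677 - 24.079991 * 0.00151345 = 1.046234
db = Hb / gamma_b = 2.91 / 1.046234
db = 2.7814 m

2.7814


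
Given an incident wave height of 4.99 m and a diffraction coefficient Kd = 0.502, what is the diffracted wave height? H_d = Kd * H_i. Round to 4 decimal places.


H_d = Kd * H_i
H_d = 0.502 * 4.99
H_d = 2.5050 m

2.5050


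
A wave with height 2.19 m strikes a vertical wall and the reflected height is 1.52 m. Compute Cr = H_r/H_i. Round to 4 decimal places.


Cr = H_r / H_i
Cr = 1.52 / 2.19
Cr = 0.6941

0.6941


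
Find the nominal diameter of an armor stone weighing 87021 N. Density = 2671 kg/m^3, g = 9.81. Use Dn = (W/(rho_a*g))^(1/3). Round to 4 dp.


V = W / (rho_a * g)
V = 87021 / (2671 * 9.81)
V = 87021 / 26202.51
V = 3.321094 m^3
Dn = V^(1/3) = 3.321094^(1/3)
Dn = 1.4920 m

1.4920


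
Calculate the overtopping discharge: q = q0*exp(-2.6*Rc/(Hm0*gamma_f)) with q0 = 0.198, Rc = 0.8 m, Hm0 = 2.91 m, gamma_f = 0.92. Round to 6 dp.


q = q0 * exp(-2.6 * Rc / (Hm0 * gamma_f))
Exponent = -2.6 * 0.8 / (2.91 * 0.92)
= -2.6 * 0.8 / 2.6772
= -0.776931
exp(-0.776931) = 0.459815
q = 0.198 * 0.459815
q = 0.091043 m^3/s/m

0.091043


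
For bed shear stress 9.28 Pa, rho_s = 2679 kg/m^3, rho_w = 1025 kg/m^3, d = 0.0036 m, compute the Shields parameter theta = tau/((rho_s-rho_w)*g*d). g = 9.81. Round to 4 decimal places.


theta = tau / ((rho_s - rho_w) * g * d)
rho_s - rho_w = 2679 - 1025 = 1654
Denominator = 1654 * 9.81 * 0.0036 = 58.412664
theta = 9.28 / 58.412664
theta = 0.1589

0.1589


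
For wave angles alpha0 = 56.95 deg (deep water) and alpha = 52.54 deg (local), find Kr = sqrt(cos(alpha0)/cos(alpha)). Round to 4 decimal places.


Kr = sqrt(cos(alpha0) / cos(alpha))
cos(56.95) = 0.545371
cos(52.54) = 0.608207
Kr = sqrt(0.545371 / 0.608207)
Kr = sqrt(0.896685)
Kr = 0.9469

0.9469


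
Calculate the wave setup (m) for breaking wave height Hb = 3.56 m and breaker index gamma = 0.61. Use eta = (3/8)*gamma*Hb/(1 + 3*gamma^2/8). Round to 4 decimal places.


eta = (3/8) * gamma * Hb / (1 + 3*gamma^2/8)
Numerator = (3/8) * 0.61 * 3.56 = 0.814350
Denominator = 1 + 3*0.61^2/8 = 1 + 0.139538 = 1.139538
eta = 0.814350 / 1.139538
eta = 0.7146 m

0.7146


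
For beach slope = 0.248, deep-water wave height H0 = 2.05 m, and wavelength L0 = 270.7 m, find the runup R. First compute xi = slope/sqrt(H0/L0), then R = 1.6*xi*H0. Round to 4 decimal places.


xi = slope / sqrt(H0/L0)
H0/L0 = 2.05/270.7 = 0.007573
sqrt(0.007573) = 0.087023
xi = 0.248 / 0.087023 = 2.849830
R = 1.6 * xi * H0 = 1.6 * 2.849830 * 2.05
R = 9.3474 m

9.3474


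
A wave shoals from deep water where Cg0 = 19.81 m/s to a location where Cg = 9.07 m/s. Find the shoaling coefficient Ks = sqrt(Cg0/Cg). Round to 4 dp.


Ks = sqrt(Cg0 / Cg)
Ks = sqrt(19.81 / 9.07)
Ks = sqrt(2.1841)
Ks = 1.4779

1.4779


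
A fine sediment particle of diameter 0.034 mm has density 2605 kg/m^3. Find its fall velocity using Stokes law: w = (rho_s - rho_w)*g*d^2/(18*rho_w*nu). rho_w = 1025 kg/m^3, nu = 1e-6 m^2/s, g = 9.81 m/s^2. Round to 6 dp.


w = (rho_s - rho_w) * g * d^2 / (18 * rho_w * nu)
d = 0.034 mm = 0.000034 m
rho_s - rho_w = 2605 - 1025 = 1580
Numerator = 1580 * 9.81 * (0.000034)^2 = 0.000017917769
Denominator = 18 * 1025 * 1e-6 = 0.018450
w = 0.000971 m/s

0.000971


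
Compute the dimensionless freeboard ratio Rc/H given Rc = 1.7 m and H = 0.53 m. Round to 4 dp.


Relative freeboard = Rc / H
= 1.7 / 0.53
= 3.2075

3.2075


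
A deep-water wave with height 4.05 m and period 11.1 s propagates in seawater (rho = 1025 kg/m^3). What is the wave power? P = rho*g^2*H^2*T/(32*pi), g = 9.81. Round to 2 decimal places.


P = rho * g^2 * H^2 * T / (32 * pi)
P = 1025 * 9.81^2 * 4.05^2 * 11.1 / (32 * pi)
P = 1025 * 96.2361 * 16.4025 * 11.1 / 100.53096
P = 178646.72 W/m

178646.72


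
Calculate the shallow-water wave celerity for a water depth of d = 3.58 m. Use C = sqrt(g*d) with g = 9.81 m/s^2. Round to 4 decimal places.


Using the shallow-water approximation:
C = sqrt(g * d) = sqrt(9.81 * 3.58)
C = sqrt(35.1198)
C = 5.9262 m/s

5.9262


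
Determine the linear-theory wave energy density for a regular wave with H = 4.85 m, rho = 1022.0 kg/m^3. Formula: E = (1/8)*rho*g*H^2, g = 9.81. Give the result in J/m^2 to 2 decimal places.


E = (1/8) * rho * g * H^2
E = (1/8) * 1022.0 * 9.81 * 4.85^2
E = 0.125 * 1022.0 * 9.81 * 23.5225
E = 29479.04 J/m^2

29479.04


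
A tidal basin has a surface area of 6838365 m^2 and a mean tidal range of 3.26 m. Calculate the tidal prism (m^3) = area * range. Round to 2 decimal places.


Tidal prism = Area * Tidal range
P = 6838365 * 3.26
P = 22293069.90 m^3

22293069.90


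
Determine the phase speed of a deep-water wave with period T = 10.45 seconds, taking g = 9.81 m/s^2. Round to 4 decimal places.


We use the deep-water celerity formula:
C = g * T / (2 * pi)
C = 9.81 * 10.45 / (2 * 3.14159...)
C = 102.514500 / 6.283185
C = 16.3157 m/s

16.3157


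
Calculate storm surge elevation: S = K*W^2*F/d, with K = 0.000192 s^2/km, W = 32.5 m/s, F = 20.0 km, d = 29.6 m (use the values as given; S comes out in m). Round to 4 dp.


S = K * W^2 * F / d
W^2 = 32.5^2 = 1056.25
S = 0.000192 * 1056.25 * 20.0 / 29.6
Numerator = 0.000192 * 1056.25 * 20.0 = 4.056000
S = 4.056000 / 29.6 = 0.1370 m

0.1370


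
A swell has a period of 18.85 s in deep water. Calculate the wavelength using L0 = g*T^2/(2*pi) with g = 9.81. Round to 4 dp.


L0 = g * T^2 / (2 * pi)
L0 = 9.81 * 18.85^2 / (2 * pi)
L0 = 9.81 * 355.3225 / 6.28319
L0 = 3485.7137 / 6.28319
L0 = 554.7686 m

554.7686


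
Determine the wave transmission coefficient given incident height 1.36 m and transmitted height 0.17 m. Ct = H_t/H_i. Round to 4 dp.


Ct = H_t / H_i
Ct = 0.17 / 1.36
Ct = 0.1250

0.1250


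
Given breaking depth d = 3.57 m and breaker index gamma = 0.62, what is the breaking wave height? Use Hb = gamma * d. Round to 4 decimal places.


Hb = gamma * d
Hb = 0.62 * 3.57
Hb = 2.2134 m

2.2134


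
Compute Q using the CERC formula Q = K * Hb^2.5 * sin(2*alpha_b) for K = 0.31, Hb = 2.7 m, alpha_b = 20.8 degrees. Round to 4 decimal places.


Q = K * Hb^2.5 * sin(2 * alpha_b)
Hb^2.5 = 2.7^2.5 = 11.978692
sin(2 * 20.8) = sin(41.6) = 0.663926
Q = 0.31 * 11.978692 * 0.663926
Q = 2.4654 m^3/s

2.4654


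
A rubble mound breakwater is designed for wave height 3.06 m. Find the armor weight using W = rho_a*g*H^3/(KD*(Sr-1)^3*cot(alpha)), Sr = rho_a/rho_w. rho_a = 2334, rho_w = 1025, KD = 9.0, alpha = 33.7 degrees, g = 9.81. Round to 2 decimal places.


Sr = rho_a / rho_w = 2334 / 1025 = 2.277073
(Sr - 1) = 1.277073
(Sr - 1)^3 = 2.082799
cot(33.7) = 1 / tan(33.7) = 1 / 0.666917 = 1.499437
Numerator = 2334 * 9.81 * 3.06^3 = 656045.7683
Denominator = 9.0 * 2.082799 * 1.499437 = 28.107227
W = 656045.7683 / 28.107227
W = 23340.82 N

23340.82


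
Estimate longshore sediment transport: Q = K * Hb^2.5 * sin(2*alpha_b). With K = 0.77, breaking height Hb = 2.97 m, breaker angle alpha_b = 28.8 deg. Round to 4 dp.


Q = K * Hb^2.5 * sin(2 * alpha_b)
Hb^2.5 = 2.97^2.5 = 15.201664
sin(2 * 28.8) = sin(57.6) = 0.844328
Q = 0.77 * 15.201664 * 0.844328
Q = 9.8831 m^3/s

9.8831


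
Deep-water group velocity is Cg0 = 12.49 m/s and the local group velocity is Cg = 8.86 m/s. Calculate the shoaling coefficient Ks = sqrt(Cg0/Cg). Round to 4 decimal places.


Ks = sqrt(Cg0 / Cg)
Ks = sqrt(12.49 / 8.86)
Ks = sqrt(1.4097)
Ks = 1.1873

1.1873


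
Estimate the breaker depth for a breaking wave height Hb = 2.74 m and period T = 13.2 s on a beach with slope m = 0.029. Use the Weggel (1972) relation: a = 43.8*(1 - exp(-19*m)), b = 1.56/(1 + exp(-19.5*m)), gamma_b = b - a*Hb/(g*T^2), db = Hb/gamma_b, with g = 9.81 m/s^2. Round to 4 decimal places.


a = 43.8 * (1 - exp(-19 * m))
exp(-19 * 0.029) = exp(-0.5510) = 0.576373
a = 43.8 * (1 - 0.576373) = 18.554856
b = 1.56 / (1 + exp(-19.5 * m))
exp(-19.5 * 0.029) = exp(-0.5655) = 0.568076
b = 1.56 / (1 + 0.568076) = 0.994850
Hb / (g * T^2) = 2.74 / (9.81 * 13.2^2) = 2.74 / 1709.2944 = 0.00160300
gamma_b = b - a * Hb/(g*T^2) = 0.994850 - 18.554856 * 0.00160300 = 0.965106
db = Hb / gamma_b = 2.74 / 0.965106
db = 2.8391 m

2.8391


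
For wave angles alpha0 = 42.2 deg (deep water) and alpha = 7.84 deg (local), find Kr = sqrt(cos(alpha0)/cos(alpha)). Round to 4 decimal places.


Kr = sqrt(cos(alpha0) / cos(alpha))
cos(42.2) = 0.740805
cos(7.84) = 0.990653
Kr = sqrt(0.740805 / 0.990653)
Kr = sqrt(0.747794)
Kr = 0.8648

0.8648


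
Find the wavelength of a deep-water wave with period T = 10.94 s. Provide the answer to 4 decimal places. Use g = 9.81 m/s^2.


L0 = g * T^2 / (2 * pi)
L0 = 9.81 * 10.94^2 / (2 * pi)
L0 = 9.81 * 119.6836 / 6.28319
L0 = 1174.0961 / 6.28319
L0 = 186.8632 m

186.8632


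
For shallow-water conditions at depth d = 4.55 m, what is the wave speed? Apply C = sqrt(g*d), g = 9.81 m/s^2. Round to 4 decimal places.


Using the shallow-water approximation:
C = sqrt(g * d) = sqrt(9.81 * 4.55)
C = sqrt(44.6355)
C = 6.6810 m/s

6.6810


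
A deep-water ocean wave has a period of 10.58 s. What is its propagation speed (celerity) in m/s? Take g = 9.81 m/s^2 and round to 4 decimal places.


We use the deep-water celerity formula:
C = g * T / (2 * pi)
C = 9.81 * 10.58 / (2 * 3.14159...)
C = 103.789800 / 6.283185
C = 16.5187 m/s

16.5187


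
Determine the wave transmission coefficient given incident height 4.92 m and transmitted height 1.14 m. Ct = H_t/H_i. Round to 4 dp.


Ct = H_t / H_i
Ct = 1.14 / 4.92
Ct = 0.2317

0.2317


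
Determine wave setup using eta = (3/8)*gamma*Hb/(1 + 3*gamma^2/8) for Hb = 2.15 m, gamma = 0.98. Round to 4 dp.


eta = (3/8) * gamma * Hb / (1 + 3*gamma^2/8)
Numerator = (3/8) * 0.98 * 2.15 = 0.790125
Denominator = 1 + 3*0.98^2/8 = 1 + 0.360150 = 1.360150
eta = 0.790125 / 1.360150
eta = 0.5809 m

0.5809


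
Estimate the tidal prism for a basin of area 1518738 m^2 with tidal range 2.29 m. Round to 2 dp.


Tidal prism = Area * Tidal range
P = 1518738 * 2.29
P = 3477910.02 m^3

3477910.02


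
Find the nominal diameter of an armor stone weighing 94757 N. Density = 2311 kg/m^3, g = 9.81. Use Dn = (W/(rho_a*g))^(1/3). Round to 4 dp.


V = W / (rho_a * g)
V = 94757 / (2311 * 9.81)
V = 94757 / 22670.91
V = 4.179673 m^3
Dn = V^(1/3) = 4.179673^(1/3)
Dn = 1.6108 m

1.6108


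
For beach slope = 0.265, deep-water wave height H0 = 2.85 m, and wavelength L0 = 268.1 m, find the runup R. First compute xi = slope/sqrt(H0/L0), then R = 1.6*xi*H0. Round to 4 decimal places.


xi = slope / sqrt(H0/L0)
H0/L0 = 2.85/268.1 = 0.010630
sqrt(0.010630) = 0.103104
xi = 0.265 / 0.103104 = 2.570229
R = 1.6 * xi * H0 = 1.6 * 2.570229 * 2.85
R = 11.7202 m

11.7202


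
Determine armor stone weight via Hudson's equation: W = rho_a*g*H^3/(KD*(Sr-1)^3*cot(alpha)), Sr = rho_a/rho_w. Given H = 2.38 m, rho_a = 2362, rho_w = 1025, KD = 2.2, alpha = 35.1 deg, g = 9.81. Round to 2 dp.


Sr = rho_a / rho_w = 2362 / 1025 = 2.304390
(Sr - 1) = 1.304390
(Sr - 1)^3 = 2.219334
cot(35.1) = 1 / tan(35.1) = 1 / 0.702812 = 1.422856
Numerator = 2362 * 9.81 * 2.38^3 = 312377.5194
Denominator = 2.2 * 2.219334 * 1.422856 = 6.947144
W = 312377.5194 / 6.947144
W = 44964.89 N

44964.89


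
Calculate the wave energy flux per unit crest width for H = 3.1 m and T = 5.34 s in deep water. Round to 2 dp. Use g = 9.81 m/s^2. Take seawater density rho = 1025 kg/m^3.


P = rho * g^2 * H^2 * T / (32 * pi)
P = 1025 * 9.81^2 * 3.1^2 * 5.34 / (32 * pi)
P = 1025 * 96.2361 * 9.6100 * 5.34 / 100.53096
P = 50353.15 W/m

50353.15


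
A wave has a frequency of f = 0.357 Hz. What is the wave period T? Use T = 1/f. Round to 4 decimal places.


T = 1 / f
T = 1 / 0.357
T = 2.8011 s

2.8011


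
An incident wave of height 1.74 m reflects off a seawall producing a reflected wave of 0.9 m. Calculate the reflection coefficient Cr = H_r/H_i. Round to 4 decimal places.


Cr = H_r / H_i
Cr = 0.9 / 1.74
Cr = 0.5172

0.5172


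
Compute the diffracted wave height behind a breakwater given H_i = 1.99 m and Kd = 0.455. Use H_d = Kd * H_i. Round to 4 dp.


H_d = Kd * H_i
H_d = 0.455 * 1.99
H_d = 0.9055 m

0.9055


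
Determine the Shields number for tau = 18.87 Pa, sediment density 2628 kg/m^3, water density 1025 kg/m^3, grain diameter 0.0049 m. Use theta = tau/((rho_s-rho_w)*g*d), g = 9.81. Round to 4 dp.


theta = tau / ((rho_s - rho_w) * g * d)
rho_s - rho_w = 2628 - 1025 = 1603
Denominator = 1603 * 9.81 * 0.0049 = 77.054607
theta = 18.87 / 77.054607
theta = 0.2449

0.2449


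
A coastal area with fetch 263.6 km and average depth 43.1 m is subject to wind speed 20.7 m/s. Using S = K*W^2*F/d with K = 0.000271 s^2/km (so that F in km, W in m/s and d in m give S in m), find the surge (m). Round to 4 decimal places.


S = K * W^2 * F / d
W^2 = 20.7^2 = 428.49
S = 0.000271 * 428.49 * 263.6 / 43.1
Numerator = 0.000271 * 428.49 * 263.6 = 30.609440
S = 30.609440 / 43.1 = 0.7102 m

0.7102


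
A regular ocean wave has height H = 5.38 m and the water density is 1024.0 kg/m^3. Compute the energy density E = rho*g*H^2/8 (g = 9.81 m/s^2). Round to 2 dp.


E = (1/8) * rho * g * H^2
E = (1/8) * 1024.0 * 9.81 * 5.38^2
E = 0.125 * 1024.0 * 9.81 * 28.9444
E = 36344.90 J/m^2

36344.90


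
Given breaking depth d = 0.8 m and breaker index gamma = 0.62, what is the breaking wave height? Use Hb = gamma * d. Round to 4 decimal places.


Hb = gamma * d
Hb = 0.62 * 0.8
Hb = 0.4960 m

0.4960


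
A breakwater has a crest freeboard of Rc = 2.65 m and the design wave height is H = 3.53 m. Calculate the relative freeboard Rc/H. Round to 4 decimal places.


Relative freeboard = Rc / H
= 2.65 / 3.53
= 0.7507

0.7507


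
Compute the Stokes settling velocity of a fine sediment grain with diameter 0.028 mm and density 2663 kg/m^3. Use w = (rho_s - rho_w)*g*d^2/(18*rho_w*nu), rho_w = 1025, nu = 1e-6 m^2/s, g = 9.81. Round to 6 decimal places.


w = (rho_s - rho_w) * g * d^2 / (18 * rho_w * nu)
d = 0.028 mm = 0.000028 m
rho_s - rho_w = 2663 - 1025 = 1638
Numerator = 1638 * 9.81 * (0.000028)^2 = 0.000012597924
Denominator = 18 * 1025 * 1e-6 = 0.018450
w = 0.000683 m/s

0.000683


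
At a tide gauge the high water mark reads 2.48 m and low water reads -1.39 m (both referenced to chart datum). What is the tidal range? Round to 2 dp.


Tidal range = High water - Low water
Tidal range = 2.48 - (-1.39)
Tidal range = 3.87 m

3.87


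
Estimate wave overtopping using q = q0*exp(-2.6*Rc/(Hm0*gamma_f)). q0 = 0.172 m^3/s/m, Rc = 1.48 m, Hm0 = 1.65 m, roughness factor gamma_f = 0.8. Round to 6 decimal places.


q = q0 * exp(-2.6 * Rc / (Hm0 * gamma_f))
Exponent = -2.6 * 1.48 / (1.65 * 0.8)
= -2.6 * 1.48 / 1.3200
= -2.915152
exp(-2.915152) = 0.054196
q = 0.172 * 0.054196
q = 0.009322 m^3/s/m

0.009322


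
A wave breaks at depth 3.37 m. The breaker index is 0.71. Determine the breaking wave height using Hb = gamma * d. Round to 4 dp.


Hb = gamma * d
Hb = 0.71 * 3.37
Hb = 2.3927 m

2.3927


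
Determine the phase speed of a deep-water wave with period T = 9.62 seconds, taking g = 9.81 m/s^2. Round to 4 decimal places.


We use the deep-water celerity formula:
C = g * T / (2 * pi)
C = 9.81 * 9.62 / (2 * 3.14159...)
C = 94.372200 / 6.283185
C = 15.0198 m/s

15.0198


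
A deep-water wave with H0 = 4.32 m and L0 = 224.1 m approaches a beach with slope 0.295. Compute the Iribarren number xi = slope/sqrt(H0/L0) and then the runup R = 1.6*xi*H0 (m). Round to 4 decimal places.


xi = slope / sqrt(H0/L0)
H0/L0 = 4.32/224.1 = 0.019277
sqrt(0.019277) = 0.138842
xi = 0.295 / 0.138842 = 2.124717
R = 1.6 * xi * H0 = 1.6 * 2.124717 * 4.32
R = 14.6860 m

14.6860


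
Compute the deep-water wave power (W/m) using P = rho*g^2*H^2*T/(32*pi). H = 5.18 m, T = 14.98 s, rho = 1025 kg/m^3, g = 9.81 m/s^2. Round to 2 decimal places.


P = rho * g^2 * H^2 * T / (32 * pi)
P = 1025 * 9.81^2 * 5.18^2 * 14.98 / (32 * pi)
P = 1025 * 96.2361 * 26.8324 * 14.98 / 100.53096
P = 394396.78 W/m

394396.78


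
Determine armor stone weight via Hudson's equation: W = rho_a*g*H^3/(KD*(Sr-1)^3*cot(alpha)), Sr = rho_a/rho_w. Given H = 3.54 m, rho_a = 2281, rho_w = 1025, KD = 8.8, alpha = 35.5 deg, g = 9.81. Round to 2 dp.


Sr = rho_a / rho_w = 2281 / 1025 = 2.225366
(Sr - 1) = 1.225366
(Sr - 1)^3 = 1.839913
cot(35.5) = 1 / tan(35.5) = 1 / 0.713293 = 1.401948
Numerator = 2281 * 9.81 * 3.54^3 = 992668.1296
Denominator = 8.8 * 1.839913 * 1.401948 = 22.699275
W = 992668.1296 / 22.699275
W = 43731.27 N

43731.27


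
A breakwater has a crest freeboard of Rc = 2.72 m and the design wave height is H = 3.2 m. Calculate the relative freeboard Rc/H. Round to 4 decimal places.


Relative freeboard = Rc / H
= 2.72 / 3.2
= 0.8500

0.8500


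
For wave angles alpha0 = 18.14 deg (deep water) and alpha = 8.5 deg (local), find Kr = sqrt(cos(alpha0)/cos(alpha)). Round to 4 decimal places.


Kr = sqrt(cos(alpha0) / cos(alpha))
cos(18.14) = 0.950299
cos(8.5) = 0.989016
Kr = sqrt(0.950299 / 0.989016)
Kr = sqrt(0.960853)
Kr = 0.9802

0.9802


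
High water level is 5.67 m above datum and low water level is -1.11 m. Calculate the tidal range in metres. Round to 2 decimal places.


Tidal range = High water - Low water
Tidal range = 5.67 - (-1.11)
Tidal range = 6.78 m

6.78


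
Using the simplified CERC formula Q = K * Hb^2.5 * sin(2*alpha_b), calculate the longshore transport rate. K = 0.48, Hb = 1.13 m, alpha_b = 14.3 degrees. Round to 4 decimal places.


Q = K * Hb^2.5 * sin(2 * alpha_b)
Hb^2.5 = 1.13^2.5 = 1.357363
sin(2 * 14.3) = sin(28.6) = 0.478692
Q = 0.48 * 1.357363 * 0.478692
Q = 0.3119 m^3/s

0.3119


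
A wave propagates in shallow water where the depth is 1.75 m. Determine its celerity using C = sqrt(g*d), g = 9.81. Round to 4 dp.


Using the shallow-water approximation:
C = sqrt(g * d) = sqrt(9.81 * 1.75)
C = sqrt(17.1675)
C = 4.1434 m/s

4.1434


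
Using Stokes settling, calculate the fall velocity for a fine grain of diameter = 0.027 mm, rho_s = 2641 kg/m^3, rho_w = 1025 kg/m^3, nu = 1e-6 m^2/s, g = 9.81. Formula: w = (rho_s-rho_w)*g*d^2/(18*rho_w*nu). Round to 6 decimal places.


w = (rho_s - rho_w) * g * d^2 / (18 * rho_w * nu)
d = 0.027 mm = 0.000027 m
rho_s - rho_w = 2641 - 1025 = 1616
Numerator = 1616 * 9.81 * (0.000027)^2 = 0.000011556808
Denominator = 18 * 1025 * 1e-6 = 0.018450
w = 0.000626 m/s

0.000626


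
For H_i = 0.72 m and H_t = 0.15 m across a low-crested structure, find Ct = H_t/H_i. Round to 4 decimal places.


Ct = H_t / H_i
Ct = 0.15 / 0.72
Ct = 0.2083

0.2083


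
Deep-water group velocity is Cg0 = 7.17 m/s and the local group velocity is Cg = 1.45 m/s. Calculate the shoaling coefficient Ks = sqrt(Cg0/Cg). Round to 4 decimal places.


Ks = sqrt(Cg0 / Cg)
Ks = sqrt(7.17 / 1.45)
Ks = sqrt(4.9448)
Ks = 2.2237

2.2237


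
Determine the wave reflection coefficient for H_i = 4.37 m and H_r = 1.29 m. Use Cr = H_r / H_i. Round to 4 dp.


Cr = H_r / H_i
Cr = 1.29 / 4.37
Cr = 0.2952

0.2952


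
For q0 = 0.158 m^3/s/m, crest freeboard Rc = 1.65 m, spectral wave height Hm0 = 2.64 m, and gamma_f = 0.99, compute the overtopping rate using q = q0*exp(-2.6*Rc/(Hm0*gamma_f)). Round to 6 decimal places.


q = q0 * exp(-2.6 * Rc / (Hm0 * gamma_f))
Exponent = -2.6 * 1.65 / (2.64 * 0.99)
= -2.6 * 1.65 / 2.6136
= -1.641414
exp(-1.641414) = 0.193706
q = 0.158 * 0.193706
q = 0.030606 m^3/s/m

0.030606


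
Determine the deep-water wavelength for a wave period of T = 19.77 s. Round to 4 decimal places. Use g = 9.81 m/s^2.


L0 = g * T^2 / (2 * pi)
L0 = 9.81 * 19.77^2 / (2 * pi)
L0 = 9.81 * 390.8529 / 6.28319
L0 = 3834.2669 / 6.28319
L0 = 610.2425 m

610.2425


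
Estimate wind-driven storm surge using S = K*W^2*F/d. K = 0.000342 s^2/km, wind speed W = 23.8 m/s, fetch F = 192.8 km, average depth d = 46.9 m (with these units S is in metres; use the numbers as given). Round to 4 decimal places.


S = K * W^2 * F / d
W^2 = 23.8^2 = 566.44
S = 0.000342 * 566.44 * 192.8 / 46.9
Numerator = 0.000342 * 566.44 * 192.8 = 37.349694
S = 37.349694 / 46.9 = 0.7964 m

0.7964


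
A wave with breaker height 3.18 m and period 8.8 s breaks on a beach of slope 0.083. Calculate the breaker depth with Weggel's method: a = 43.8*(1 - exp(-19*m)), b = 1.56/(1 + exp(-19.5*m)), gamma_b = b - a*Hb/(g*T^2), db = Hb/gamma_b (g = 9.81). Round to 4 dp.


a = 43.8 * (1 - exp(-19 * m))
exp(-19 * 0.083) = exp(-1.5770) = 0.206594
a = 43.8 * (1 - 0.206594) = 34.751185
b = 1.56 / (1 + exp(-19.5 * m))
exp(-19.5 * 0.083) = exp(-1.6185) = 0.198196
b = 1.56 / (1 + 0.198196) = 1.301958
Hb / (g * T^2) = 3.18 / (9.81 * 8.8^2) = 3.18 / 759.6864 = 0.00418594
gamma_b = b - a * Hb/(g*T^2) = 1.301958 - 34.751185 * 0.00418594 = 1.156491
db = Hb / gamma_b = 3.18 / 1.156491
db = 2.7497 m

2.7497


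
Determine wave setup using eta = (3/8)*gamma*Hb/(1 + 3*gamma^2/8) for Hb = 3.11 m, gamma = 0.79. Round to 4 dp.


eta = (3/8) * gamma * Hb / (1 + 3*gamma^2/8)
Numerator = (3/8) * 0.79 * 3.11 = 0.921338
Denominator = 1 + 3*0.79^2/8 = 1 + 0.234038 = 1.234038
eta = 0.921338 / 1.234038
eta = 0.7466 m

0.7466


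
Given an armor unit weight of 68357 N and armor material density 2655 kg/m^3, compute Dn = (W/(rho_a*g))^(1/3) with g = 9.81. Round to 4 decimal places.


V = W / (rho_a * g)
V = 68357 / (2655 * 9.81)
V = 68357 / 26045.55
V = 2.624517 m^3
Dn = V^(1/3) = 2.624517^(1/3)
Dn = 1.3794 m

1.3794
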